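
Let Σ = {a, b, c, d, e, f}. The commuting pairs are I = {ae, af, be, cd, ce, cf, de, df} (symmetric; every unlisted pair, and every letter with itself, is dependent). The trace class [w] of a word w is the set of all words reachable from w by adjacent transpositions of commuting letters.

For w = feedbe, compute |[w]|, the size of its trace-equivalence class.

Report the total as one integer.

piece 0:f — minimal
piece 1:e rests on {0:f}
piece 2:e rests on {1:e}
piece 3:d — minimal
piece 4:b rests on {0:f, 3:d}
piece 5:e rests on {2:e}
minimal pieces: {0:f, 3:d}
ways to finish when only these pieces remain (= sum over removing one remaining piece with nothing left below it):
  1 left: {4}→1  {5}→1
  2 left: {2,5}→1  {3,4}→1  {4,5}→2
  3 left: {1,2,5}→1  {2,4,5}→3  {3,4,5}→3
  4 left: {1,2,4,5}→4  {2,3,4,5}→6
  placing 0:f first → 10 extensions
  placing 3:d first → 4 extensions
total linear extensions = 14

14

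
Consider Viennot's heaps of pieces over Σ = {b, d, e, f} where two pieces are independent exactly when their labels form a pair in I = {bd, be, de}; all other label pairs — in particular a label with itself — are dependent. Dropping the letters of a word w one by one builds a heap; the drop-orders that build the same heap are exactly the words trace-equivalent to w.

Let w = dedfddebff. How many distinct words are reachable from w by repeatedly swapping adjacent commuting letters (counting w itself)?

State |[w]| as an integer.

0(d) covers ∅
1(e) covers ∅
2(d) covers 0:d
3(f) covers 1:e, 2:d
4(d) covers 3:f
5(d) covers 4:d
6(e) covers 3:f
7(b) covers 3:f
8(f) covers 5:d, 6:e, 7:b
9(f) covers 8:f
floor of heap: 0:d, 1:e
completions by unplaced set U, small U first (add the entries for U minus each lowest piece of U):
  |U|=1: {9}:1
  |U|=2: {8,9}:1
  |U|=3: {5,8,9}:1  {6,8,9}:1  {7,8,9}:1
  |U|=4: {4,5,8,9}:1  {5,6,8,9}:2  {5,7,8,9}:2  {6,7,8,9}:2
  |U|=5: {4,5,6,8,9}:3  {4,5,7,8,9}:3  {5,6,7,8,9}:6
  |U|=6: {4,5,6,7,8,9}:12
  |U|=7: {3,4,5,6,7,8,9}:12
  |U|=8: {1,3,4,5,6,7,8,9}:12  {2,3,4,5,6,7,8,9}:12
  start at 0(d): 24
  start at 1(e): 12
sum over floor = 36

36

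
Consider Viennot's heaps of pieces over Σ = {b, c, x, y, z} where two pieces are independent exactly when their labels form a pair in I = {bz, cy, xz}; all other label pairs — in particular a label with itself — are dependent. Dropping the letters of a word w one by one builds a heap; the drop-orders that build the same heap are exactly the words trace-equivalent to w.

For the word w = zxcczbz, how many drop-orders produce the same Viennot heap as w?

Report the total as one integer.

6

piece 0:z — minimal
piece 1:x — minimal
piece 2:c rests on {0:z, 1:x}
piece 3:c rests on {2:c}
piece 4:z rests on {3:c}
piece 5:b rests on {3:c}
piece 6:z rests on {4:z}
minimal pieces: {0:z, 1:x}
ways to finish when only these pieces remain (= sum over removing one remaining piece with nothing left below it):
  1 left: {5}→1  {6}→1
  2 left: {4,6}→1  {5,6}→2
  3 left: {4,5,6}→3
  4 left: {3,4,5,6}→3
  5 left: {2,3,4,5,6}→3
  placing 0:z first → 3 extensions
  placing 1:x first → 3 extensions
total linear extensions = 6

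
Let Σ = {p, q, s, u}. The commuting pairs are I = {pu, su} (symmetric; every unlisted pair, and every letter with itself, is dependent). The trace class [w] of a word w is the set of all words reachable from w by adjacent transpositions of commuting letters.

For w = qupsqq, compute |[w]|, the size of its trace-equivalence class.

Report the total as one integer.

3

0(q) covers ∅
1(u) covers 0:q
2(p) covers 0:q
3(s) covers 2:p
4(q) covers 1:u, 3:s
5(q) covers 4:q
floor of heap: 0:q
completions by unplaced set U, small U first (add the entries for U minus each lowest piece of U):
  |U|=1: {5}:1
  |U|=2: {4,5}:1
  |U|=3: {1,4,5}:1  {3,4,5}:1
  |U|=4: {1,3,4,5}:2  {2,3,4,5}:1
  start at 0(q): 3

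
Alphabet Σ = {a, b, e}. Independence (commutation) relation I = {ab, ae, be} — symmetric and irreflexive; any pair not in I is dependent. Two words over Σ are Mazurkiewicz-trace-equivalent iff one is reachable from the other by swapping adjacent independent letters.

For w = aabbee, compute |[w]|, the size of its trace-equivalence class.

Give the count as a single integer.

0(a) covers ∅
1(a) covers 0:a
2(b) covers ∅
3(b) covers 2:b
4(e) covers ∅
5(e) covers 4:e
floor of heap: 0:a, 2:b, 4:e
completions by unplaced set U, small U first (add the entries for U minus each lowest piece of U):
  |U|=1: {1}:1  {3}:1  {5}:1
  |U|=2: {0,1}:1  {1,3}:2  {1,5}:2  {2,3}:1  {3,5}:2  {4,5}:1
  |U|=3: {0,1,3}:3  {0,1,5}:3  {1,2,3}:3  {1,3,5}:6  {1,4,5}:3  {2,3,5}:3  {3,4,5}:3
  |U|=4: {0,1,2,3}:6  {0,1,3,5}:12  {0,1,4,5}:6  {1,2,3,5}:12  {1,3,4,5}:12  {2,3,4,5}:6
  start at 0(a): 30
  start at 2(b): 30
  start at 4(e): 30
sum over floor = 90

90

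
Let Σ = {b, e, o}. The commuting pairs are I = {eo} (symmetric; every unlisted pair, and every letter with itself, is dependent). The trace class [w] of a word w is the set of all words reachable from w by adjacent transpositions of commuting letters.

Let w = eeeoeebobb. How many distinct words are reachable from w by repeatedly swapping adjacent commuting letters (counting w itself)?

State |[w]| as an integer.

0(e) covers ∅
1(e) covers 0:e
2(e) covers 1:e
3(o) covers ∅
4(e) covers 2:e
5(e) covers 4:e
6(b) covers 3:o, 5:e
7(o) covers 6:b
8(b) covers 7:o
9(b) covers 8:b
floor of heap: 0:e, 3:o
completions by unplaced set U, small U first (add the entries for U minus each lowest piece of U):
  |U|=1: {9}:1
  |U|=2: {8,9}:1
  |U|=3: {7,8,9}:1
  |U|=4: {6,7,8,9}:1
  |U|=5: {3,6,7,8,9}:1  {5,6,7,8,9}:1
  |U|=6: {3,5,6,7,8,9}:2  {4,5,6,7,8,9}:1
  |U|=7: {2,4,5,6,7,8,9}:1  {3,4,5,6,7,8,9}:3
  |U|=8: {1,2,4,5,6,7,8,9}:1  {2,3,4,5,6,7,8,9}:4
  start at 0(e): 5
  start at 3(o): 1
sum over floor = 6

6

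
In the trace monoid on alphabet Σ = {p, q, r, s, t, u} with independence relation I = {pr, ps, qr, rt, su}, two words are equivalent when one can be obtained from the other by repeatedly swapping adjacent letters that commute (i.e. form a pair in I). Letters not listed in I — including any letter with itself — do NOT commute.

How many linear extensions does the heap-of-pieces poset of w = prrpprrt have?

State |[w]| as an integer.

70

drop 0:p onto floor
drop 1:r onto floor
drop 2:r onto {1:r}
drop 3:p onto {0:p}
drop 4:p onto {3:p}
drop 5:r onto {2:r}
drop 6:r onto {5:r}
drop 7:t onto {4:p}
ground layer = {0:p, 1:r}
drop-orders for the pieces not yet dropped (sum over which currently-grounded one goes next):
  1 to go: {6} 1  {7} 1
  2 to go: {4,7} 1  {5,6} 1  {6,7} 2
  3 to go: {2,5,6} 1  {3,4,7} 1  {4,6,7} 3  {5,6,7} 3
  4 to go: {0,3,4,7} 1  {1,2,5,6} 1  {2,5,6,7} 4  {3,4,6,7} 4  {4,5,6,7} 6
  5 to go: {0,3,4,6,7} 5  {1,2,5,6,7} 5  {2,4,5,6,7} 10  {3,4,5,6,7} 10
  6 to go: {0,3,4,5,6,7} 15  {1,2,4,5,6,7} 15  {2,3,4,5,6,7} 20
  if 0:p drops first: 35 orders
  if 1:r drops first: 35 orders
heap linearizations: 70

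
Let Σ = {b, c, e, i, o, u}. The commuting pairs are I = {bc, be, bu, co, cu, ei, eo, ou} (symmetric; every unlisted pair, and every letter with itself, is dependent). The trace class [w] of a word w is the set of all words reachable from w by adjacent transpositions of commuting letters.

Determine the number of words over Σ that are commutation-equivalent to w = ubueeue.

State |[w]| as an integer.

#0=u has no predecessor
#1=b has no predecessor
#2=u depends on [0:u]
#3=e depends on [2:u]
#4=e depends on [3:e]
#5=u depends on [4:e]
#6=e depends on [5:u]
sources: [0:u, 1:b]
N(rest) = Σ N(rest − s) over sources s of rest; N(one piece) = 1:
  size 1 → [1]=1  [6]=1
  size 2 → [1,6]=2  [5,6]=1
  size 3 → [1,5,6]=3  [4,5,6]=1
  size 4 → [1,4,5,6]=4  [3,4,5,6]=1
  size 5 → [1,3,4,5,6]=5  [2,3,4,5,6]=1
  first=0(u) contributes 6
  first=1(b) contributes 1
|[w]| = 7

7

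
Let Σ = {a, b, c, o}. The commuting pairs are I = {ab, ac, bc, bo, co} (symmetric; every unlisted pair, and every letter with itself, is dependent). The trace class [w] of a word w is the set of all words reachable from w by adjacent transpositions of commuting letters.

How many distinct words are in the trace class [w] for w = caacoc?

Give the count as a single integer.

20

piece 0:c — minimal
piece 1:a — minimal
piece 2:a rests on {1:a}
piece 3:c rests on {0:c}
piece 4:o rests on {2:a}
piece 5:c rests on {3:c}
minimal pieces: {0:c, 1:a}
ways to finish when only these pieces remain (= sum over removing one remaining piece with nothing left below it):
  1 left: {4}→1  {5}→1
  2 left: {2,4}→1  {3,5}→1  {4,5}→2
  3 left: {0,3,5}→1  {1,2,4}→1  {2,4,5}→3  {3,4,5}→3
  4 left: {0,3,4,5}→4  {1,2,4,5}→4  {2,3,4,5}→6
  placing 0:c first → 10 extensions
  placing 1:a first → 10 extensions
total linear extensions = 20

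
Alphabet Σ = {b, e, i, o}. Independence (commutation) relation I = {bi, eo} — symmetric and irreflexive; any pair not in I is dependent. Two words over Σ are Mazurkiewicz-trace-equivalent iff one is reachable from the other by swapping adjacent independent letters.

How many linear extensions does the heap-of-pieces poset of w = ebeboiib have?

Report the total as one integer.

3

piece 0:e — minimal
piece 1:b rests on {0:e}
piece 2:e rests on {1:b}
piece 3:b rests on {2:e}
piece 4:o rests on {3:b}
piece 5:i rests on {4:o}
piece 6:i rests on {5:i}
piece 7:b rests on {4:o}
minimal pieces: {0:e}
ways to finish when only these pieces remain (= sum over removing one remaining piece with nothing left below it):
  1 left: {6}→1  {7}→1
  2 left: {5,6}→1  {6,7}→2
  3 left: {5,6,7}→3
  4 left: {4,5,6,7}→3
  5 left: {3,4,5,6,7}→3
  6 left: {2,3,4,5,6,7}→3
  placing 0:e first → 3 extensions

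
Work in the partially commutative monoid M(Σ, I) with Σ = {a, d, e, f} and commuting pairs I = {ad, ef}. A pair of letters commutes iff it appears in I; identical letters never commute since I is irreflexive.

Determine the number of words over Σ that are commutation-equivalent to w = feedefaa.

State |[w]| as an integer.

#0=f has no predecessor
#1=e has no predecessor
#2=e depends on [1:e]
#3=d depends on [0:f, 2:e]
#4=e depends on [3:d]
#5=f depends on [3:d]
#6=a depends on [4:e, 5:f]
#7=a depends on [6:a]
sources: [0:f, 1:e]
N(rest) = Σ N(rest − s) over sources s of rest; N(one piece) = 1:
  size 1 → [7]=1
  size 2 → [6,7]=1
  size 3 → [4,6,7]=1  [5,6,7]=1
  size 4 → [4,5,6,7]=2
  size 5 → [3,4,5,6,7]=2
  size 6 → [0,3,4,5,6,7]=2  [2,3,4,5,6,7]=2
  first=0(f) contributes 2
  first=1(e) contributes 4
|[w]| = 6

6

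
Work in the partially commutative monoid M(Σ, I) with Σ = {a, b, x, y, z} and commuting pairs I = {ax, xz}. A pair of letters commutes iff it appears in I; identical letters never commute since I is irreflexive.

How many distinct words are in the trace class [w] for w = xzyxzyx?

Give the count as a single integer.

4

#0=x has no predecessor
#1=z has no predecessor
#2=y depends on [0:x, 1:z]
#3=x depends on [2:y]
#4=z depends on [2:y]
#5=y depends on [3:x, 4:z]
#6=x depends on [5:y]
sources: [0:x, 1:z]
N(rest) = Σ N(rest − s) over sources s of rest; N(one piece) = 1:
  size 1 → [6]=1
  size 2 → [5,6]=1
  size 3 → [3,5,6]=1  [4,5,6]=1
  size 4 → [3,4,5,6]=2
  size 5 → [2,3,4,5,6]=2
  first=0(x) contributes 2
  first=1(z) contributes 2
|[w]| = 4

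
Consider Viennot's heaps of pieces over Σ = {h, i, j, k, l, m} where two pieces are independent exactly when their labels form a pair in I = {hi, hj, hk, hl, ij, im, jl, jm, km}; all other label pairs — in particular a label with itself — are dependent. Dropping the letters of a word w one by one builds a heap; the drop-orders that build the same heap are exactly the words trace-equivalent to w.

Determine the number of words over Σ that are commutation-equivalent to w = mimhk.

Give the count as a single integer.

drop 0:m onto floor
drop 1:i onto floor
drop 2:m onto {0:m}
drop 3:h onto {2:m}
drop 4:k onto {1:i}
ground layer = {0:m, 1:i}
drop-orders for the pieces not yet dropped (sum over which currently-grounded one goes next):
  1 to go: {3} 1  {4} 1
  2 to go: {1,4} 1  {2,3} 1  {3,4} 2
  3 to go: {0,2,3} 1  {1,3,4} 3  {2,3,4} 3
  if 0:m drops first: 6 orders
  if 1:i drops first: 4 orders
heap linearizations: 10

10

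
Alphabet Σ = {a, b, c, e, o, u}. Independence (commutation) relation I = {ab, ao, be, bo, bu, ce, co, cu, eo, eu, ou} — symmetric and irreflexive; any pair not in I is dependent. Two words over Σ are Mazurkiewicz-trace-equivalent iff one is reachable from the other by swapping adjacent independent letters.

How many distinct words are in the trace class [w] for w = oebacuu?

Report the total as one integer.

84

#0=o has no predecessor
#1=e has no predecessor
#2=b has no predecessor
#3=a depends on [1:e]
#4=c depends on [2:b, 3:a]
#5=u depends on [3:a]
#6=u depends on [5:u]
sources: [0:o, 1:e, 2:b]
N(rest) = Σ N(rest − s) over sources s of rest; N(one piece) = 1:
  size 1 → [0]=1  [4]=1  [6]=1
  size 2 → [0,4]=2  [0,6]=2  [2,4]=1  [4,6]=2  [5,6]=1
  size 3 → [0,2,4]=3  [0,4,6]=6  [0,5,6]=3  [2,4,6]=3  [4,5,6]=3
  size 4 → [0,2,4,6]=12  [0,4,5,6]=12  [2,4,5,6]=6  [3,4,5,6]=3
  size 5 → [0,2,4,5,6]=30  [0,3,4,5,6]=15  [1,3,4,5,6]=3  [2,3,4,5,6]=9
  first=0(o) contributes 12
  first=1(e) contributes 54
  first=2(b) contributes 18
|[w]| = 84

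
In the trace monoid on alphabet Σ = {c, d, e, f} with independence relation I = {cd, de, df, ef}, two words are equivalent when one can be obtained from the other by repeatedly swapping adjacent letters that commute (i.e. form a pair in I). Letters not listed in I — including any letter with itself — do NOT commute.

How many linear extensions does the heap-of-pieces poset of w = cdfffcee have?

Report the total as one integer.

drop 0:c onto floor
drop 1:d onto floor
drop 2:f onto {0:c}
drop 3:f onto {2:f}
drop 4:f onto {3:f}
drop 5:c onto {4:f}
drop 6:e onto {5:c}
drop 7:e onto {6:e}
ground layer = {0:c, 1:d}
drop-orders for the pieces not yet dropped (sum over which currently-grounded one goes next):
  1 to go: {1} 1  {7} 1
  2 to go: {1,7} 2  {6,7} 1
  3 to go: {1,6,7} 3  {5,6,7} 1
  4 to go: {1,5,6,7} 4  {4,5,6,7} 1
  5 to go: {1,4,5,6,7} 5  {3,4,5,6,7} 1
  6 to go: {1,3,4,5,6,7} 6  {2,3,4,5,6,7} 1
  if 0:c drops first: 7 orders
  if 1:d drops first: 1 orders
heap linearizations: 8

8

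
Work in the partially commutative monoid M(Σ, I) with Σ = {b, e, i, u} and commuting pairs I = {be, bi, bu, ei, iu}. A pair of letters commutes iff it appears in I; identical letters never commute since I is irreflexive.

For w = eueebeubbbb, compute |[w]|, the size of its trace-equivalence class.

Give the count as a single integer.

462

0(e) covers ∅
1(u) covers 0:e
2(e) covers 1:u
3(e) covers 2:e
4(b) covers ∅
5(e) covers 3:e
6(u) covers 5:e
7(b) covers 4:b
8(b) covers 7:b
9(b) covers 8:b
10(b) covers 9:b
floor of heap: 0:e, 4:b
completions by unplaced set U, small U first (add the entries for U minus each lowest piece of U):
  |U|=1: {6}:1  {10}:1
  |U|=2: {5,6}:1  {6,10}:2  {9,10}:1
  |U|=3: {3,5,6}:1  {5,6,10}:3  {6,9,10}:3  {8,9,10}:1
  |U|=4: {2,3,5,6}:1  {3,5,6,10}:4  {5,6,9,10}:6  {6,8,9,10}:4  {7,8,9,10}:1
  |U|=5: {1,2,3,5,6}:1  {2,3,5,6,10}:5  {3,5,6,9,10}:10  {4,7,8,9,10}:1  {5,6,8,9,10}:10  {6,7,8,9,10}:5
  |U|=6: {0,1,2,3,5,6}:1  {1,2,3,5,6,10}:6  {2,3,5,6,9,10}:15  {3,5,6,8,9,10}:20  {4,6,7,8,9,10}:6  {5,6,7,8,9,10}:15
  |U|=7: {0,1,2,3,5,6,10}:7  {1,2,3,5,6,9,10}:21  {2,3,5,6,8,9,10}:35  {3,5,6,7,8,9,10}:35  {4,5,6,7,8,9,10}:21
  |U|=8: {0,1,2,3,5,6,9,10}:28  {1,2,3,5,6,8,9,10}:56  {2,3,5,6,7,8,9,10}:70  {3,4,5,6,7,8,9,10}:56
  |U|=9: {0,1,2,3,5,6,8,9,10}:84  {1,2,3,5,6,7,8,9,10}:126  {2,3,4,5,6,7,8,9,10}:126
  start at 0(e): 252
  start at 4(b): 210
sum over floor = 462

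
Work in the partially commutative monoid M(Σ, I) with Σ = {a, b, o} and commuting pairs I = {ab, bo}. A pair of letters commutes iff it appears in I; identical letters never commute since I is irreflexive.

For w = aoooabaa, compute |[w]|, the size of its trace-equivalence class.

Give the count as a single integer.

0(a) covers ∅
1(o) covers 0:a
2(o) covers 1:o
3(o) covers 2:o
4(a) covers 3:o
5(b) covers ∅
6(a) covers 4:a
7(a) covers 6:a
floor of heap: 0:a, 5:b
completions by unplaced set U, small U first (add the entries for U minus each lowest piece of U):
  |U|=1: {5}:1  {7}:1
  |U|=2: {5,7}:2  {6,7}:1
  |U|=3: {4,6,7}:1  {5,6,7}:3
  |U|=4: {3,4,6,7}:1  {4,5,6,7}:4
  |U|=5: {2,3,4,6,7}:1  {3,4,5,6,7}:5
  |U|=6: {1,2,3,4,6,7}:1  {2,3,4,5,6,7}:6
  start at 0(a): 7
  start at 5(b): 1
sum over floor = 8

8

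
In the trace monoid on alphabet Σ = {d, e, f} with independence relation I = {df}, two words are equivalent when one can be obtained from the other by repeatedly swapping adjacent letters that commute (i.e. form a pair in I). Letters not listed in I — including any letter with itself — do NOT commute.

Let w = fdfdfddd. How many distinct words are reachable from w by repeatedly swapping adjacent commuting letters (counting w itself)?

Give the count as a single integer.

drop 0:f onto floor
drop 1:d onto floor
drop 2:f onto {0:f}
drop 3:d onto {1:d}
drop 4:f onto {2:f}
drop 5:d onto {3:d}
drop 6:d onto {5:d}
drop 7:d onto {6:d}
ground layer = {0:f, 1:d}
drop-orders for the pieces not yet dropped (sum over which currently-grounded one goes next):
  1 to go: {4} 1  {7} 1
  2 to go: {2,4} 1  {4,7} 2  {6,7} 1
  3 to go: {0,2,4} 1  {2,4,7} 3  {4,6,7} 3  {5,6,7} 1
  4 to go: {0,2,4,7} 4  {2,4,6,7} 6  {3,5,6,7} 1  {4,5,6,7} 4
  5 to go: {0,2,4,6,7} 10  {1,3,5,6,7} 1  {2,4,5,6,7} 10  {3,4,5,6,7} 5
  6 to go: {0,2,4,5,6,7} 20  {1,3,4,5,6,7} 6  {2,3,4,5,6,7} 15
  if 0:f drops first: 21 orders
  if 1:d drops first: 35 orders
heap linearizations: 56

56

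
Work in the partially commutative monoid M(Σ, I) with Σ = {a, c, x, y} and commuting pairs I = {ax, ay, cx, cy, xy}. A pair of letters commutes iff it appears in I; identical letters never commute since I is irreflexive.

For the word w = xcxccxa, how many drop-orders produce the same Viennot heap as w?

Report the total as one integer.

35

drop 0:x onto floor
drop 1:c onto floor
drop 2:x onto {0:x}
drop 3:c onto {1:c}
drop 4:c onto {3:c}
drop 5:x onto {2:x}
drop 6:a onto {4:c}
ground layer = {0:x, 1:c}
drop-orders for the pieces not yet dropped (sum over which currently-grounded one goes next):
  1 to go: {5} 1  {6} 1
  2 to go: {2,5} 1  {4,6} 1  {5,6} 2
  3 to go: {0,2,5} 1  {2,5,6} 3  {3,4,6} 1  {4,5,6} 3
  4 to go: {0,2,5,6} 4  {1,3,4,6} 1  {2,4,5,6} 6  {3,4,5,6} 4
  5 to go: {0,2,4,5,6} 10  {1,3,4,5,6} 5  {2,3,4,5,6} 10
  if 0:x drops first: 15 orders
  if 1:c drops first: 20 orders
heap linearizations: 35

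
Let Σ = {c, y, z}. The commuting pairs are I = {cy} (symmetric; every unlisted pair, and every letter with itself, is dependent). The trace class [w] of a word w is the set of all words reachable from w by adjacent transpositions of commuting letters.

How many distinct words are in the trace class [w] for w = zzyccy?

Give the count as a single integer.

0(z) covers ∅
1(z) covers 0:z
2(y) covers 1:z
3(c) covers 1:z
4(c) covers 3:c
5(y) covers 2:y
floor of heap: 0:z
completions by unplaced set U, small U first (add the entries for U minus each lowest piece of U):
  |U|=1: {4}:1  {5}:1
  |U|=2: {2,5}:1  {3,4}:1  {4,5}:2
  |U|=3: {2,4,5}:3  {3,4,5}:3
  |U|=4: {2,3,4,5}:6
  start at 0(z): 6

6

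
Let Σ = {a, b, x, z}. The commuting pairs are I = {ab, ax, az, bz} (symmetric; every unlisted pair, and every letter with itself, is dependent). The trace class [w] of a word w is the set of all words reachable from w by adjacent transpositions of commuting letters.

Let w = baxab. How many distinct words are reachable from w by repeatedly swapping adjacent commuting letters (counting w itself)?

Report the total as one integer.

piece 0:b — minimal
piece 1:a — minimal
piece 2:x rests on {0:b}
piece 3:a rests on {1:a}
piece 4:b rests on {2:x}
minimal pieces: {0:b, 1:a}
ways to finish when only these pieces remain (= sum over removing one remaining piece with nothing left below it):
  1 left: {3}→1  {4}→1
  2 left: {1,3}→1  {2,4}→1  {3,4}→2
  3 left: {0,2,4}→1  {1,3,4}→3  {2,3,4}→3
  placing 0:b first → 6 extensions
  placing 1:a first → 4 extensions
total linear extensions = 10

10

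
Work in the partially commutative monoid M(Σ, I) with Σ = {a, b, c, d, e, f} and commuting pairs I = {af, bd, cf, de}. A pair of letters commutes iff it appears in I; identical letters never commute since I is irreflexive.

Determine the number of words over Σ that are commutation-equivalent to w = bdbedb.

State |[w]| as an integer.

piece 0:b — minimal
piece 1:d — minimal
piece 2:b rests on {0:b}
piece 3:e rests on {2:b}
piece 4:d rests on {1:d}
piece 5:b rests on {3:e}
minimal pieces: {0:b, 1:d}
ways to finish when only these pieces remain (= sum over removing one remaining piece with nothing left below it):
  1 left: {4}→1  {5}→1
  2 left: {1,4}→1  {3,5}→1  {4,5}→2
  3 left: {1,4,5}→3  {2,3,5}→1  {3,4,5}→3
  4 left: {0,2,3,5}→1  {1,3,4,5}→6  {2,3,4,5}→4
  placing 0:b first → 10 extensions
  placing 1:d first → 5 extensions
total linear extensions = 15

15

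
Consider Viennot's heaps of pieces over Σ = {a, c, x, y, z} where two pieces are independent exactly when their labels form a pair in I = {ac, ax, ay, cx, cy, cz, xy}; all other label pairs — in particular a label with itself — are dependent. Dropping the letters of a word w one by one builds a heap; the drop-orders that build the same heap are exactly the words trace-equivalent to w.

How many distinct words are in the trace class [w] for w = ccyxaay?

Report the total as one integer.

630

#0=c has no predecessor
#1=c depends on [0:c]
#2=y has no predecessor
#3=x has no predecessor
#4=a has no predecessor
#5=a depends on [4:a]
#6=y depends on [2:y]
sources: [0:c, 2:y, 3:x, 4:a]
N(rest) = Σ N(rest − s) over sources s of rest; N(one piece) = 1:
  size 1 → [1]=1  [3]=1  [5]=1  [6]=1
  size 2 → [0,1]=1  [1,3]=2  [1,5]=2  [1,6]=2  [2,6]=1  [3,5]=2  [3,6]=2  [4,5]=1  [5,6]=2
  size 3 → [0,1,3]=3  [0,1,5]=3  [0,1,6]=3  [1,2,6]=3  [1,3,5]=6  [1,3,6]=6  [1,4,5]=3  [1,5,6]=6  [2,3,6]=3  [2,5,6]=3  [3,4,5]=3  [3,5,6]=6  [4,5,6]=3
  size 4 → [0,1,2,6]=6  [0,1,3,5]=12  [0,1,3,6]=12  [0,1,4,5]=6  [0,1,5,6]=12  [1,2,3,6]=12  [1,2,5,6]=12  [1,3,4,5]=12  [1,3,5,6]=24  [1,4,5,6]=12  [2,3,5,6]=12  [2,4,5,6]=6  [3,4,5,6]=12
  size 5 → [0,1,2,3,6]=30  [0,1,2,5,6]=30  [0,1,3,4,5]=30  [0,1,3,5,6]=60  [0,1,4,5,6]=30  [1,2,3,5,6]=60  [1,2,4,5,6]=30  [1,3,4,5,6]=60  [2,3,4,5,6]=30
  first=0(c) contributes 180
  first=2(y) contributes 180
  first=3(x) contributes 90
  first=4(a) contributes 180
|[w]| = 630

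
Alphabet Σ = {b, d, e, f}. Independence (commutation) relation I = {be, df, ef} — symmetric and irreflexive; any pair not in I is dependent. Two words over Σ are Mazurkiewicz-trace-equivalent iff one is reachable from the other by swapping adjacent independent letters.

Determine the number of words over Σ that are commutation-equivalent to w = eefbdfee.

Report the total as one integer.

28

drop 0:e onto floor
drop 1:e onto {0:e}
drop 2:f onto floor
drop 3:b onto {2:f}
drop 4:d onto {1:e, 3:b}
drop 5:f onto {3:b}
drop 6:e onto {4:d}
drop 7:e onto {6:e}
ground layer = {0:e, 2:f}
drop-orders for the pieces not yet dropped (sum over which currently-grounded one goes next):
  1 to go: {5} 1  {7} 1
  2 to go: {5,7} 2  {6,7} 1
  3 to go: {4,6,7} 1  {5,6,7} 3
  4 to go: {1,4,6,7} 1  {4,5,6,7} 4
  5 to go: {0,1,4,6,7} 1  {1,4,5,6,7} 5  {3,4,5,6,7} 4
  6 to go: {0,1,4,5,6,7} 6  {1,3,4,5,6,7} 9  {2,3,4,5,6,7} 4
  if 0:e drops first: 13 orders
  if 2:f drops first: 15 orders
heap linearizations: 28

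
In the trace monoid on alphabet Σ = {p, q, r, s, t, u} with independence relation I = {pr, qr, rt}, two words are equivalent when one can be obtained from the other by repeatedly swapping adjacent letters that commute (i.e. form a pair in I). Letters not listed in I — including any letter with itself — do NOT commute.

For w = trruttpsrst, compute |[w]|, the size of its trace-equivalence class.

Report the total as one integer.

0(t) covers ∅
1(r) covers ∅
2(r) covers 1:r
3(u) covers 0:t, 2:r
4(t) covers 3:u
5(t) covers 4:t
6(p) covers 5:t
7(s) covers 6:p
8(r) covers 7:s
9(s) covers 8:r
10(t) covers 9:s
floor of heap: 0:t, 1:r
completions by unplaced set U, small U first (add the entries for U minus each lowest piece of U):
  |U|=1: {10}:1
  |U|=2: {9,10}:1
  |U|=3: {8,9,10}:1
  |U|=4: {7,8,9,10}:1
  |U|=5: {6,7,8,9,10}:1
  |U|=6: {5,6,7,8,9,10}:1
  |U|=7: {4,5,6,7,8,9,10}:1
  |U|=8: {3,4,5,6,7,8,9,10}:1
  |U|=9: {0,3,4,5,6,7,8,9,10}:1  {2,3,4,5,6,7,8,9,10}:1
  start at 0(t): 1
  start at 1(r): 2
sum over floor = 3

3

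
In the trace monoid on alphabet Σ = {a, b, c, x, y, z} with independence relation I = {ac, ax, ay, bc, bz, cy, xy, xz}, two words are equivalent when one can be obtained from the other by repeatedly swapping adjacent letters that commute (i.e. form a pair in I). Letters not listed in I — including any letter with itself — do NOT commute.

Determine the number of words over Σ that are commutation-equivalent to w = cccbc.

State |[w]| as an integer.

5

piece 0:c — minimal
piece 1:c rests on {0:c}
piece 2:c rests on {1:c}
piece 3:b — minimal
piece 4:c rests on {2:c}
minimal pieces: {0:c, 3:b}
ways to finish when only these pieces remain (= sum over removing one remaining piece with nothing left below it):
  1 left: {3}→1  {4}→1
  2 left: {2,4}→1  {3,4}→2
  3 left: {1,2,4}→1  {2,3,4}→3
  placing 0:c first → 4 extensions
  placing 3:b first → 1 extensions
total linear extensions = 5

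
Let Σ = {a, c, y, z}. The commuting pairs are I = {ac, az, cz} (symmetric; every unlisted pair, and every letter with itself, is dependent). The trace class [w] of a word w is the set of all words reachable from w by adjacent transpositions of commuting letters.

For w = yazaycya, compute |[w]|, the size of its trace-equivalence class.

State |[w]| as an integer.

3

piece 0:y — minimal
piece 1:a rests on {0:y}
piece 2:z rests on {0:y}
piece 3:a rests on {1:a}
piece 4:y rests on {2:z, 3:a}
piece 5:c rests on {4:y}
piece 6:y rests on {5:c}
piece 7:a rests on {6:y}
minimal pieces: {0:y}
ways to finish when only these pieces remain (= sum over removing one remaining piece with nothing left below it):
  1 left: {7}→1
  2 left: {6,7}→1
  3 left: {5,6,7}→1
  4 left: {4,5,6,7}→1
  5 left: {2,4,5,6,7}→1  {3,4,5,6,7}→1
  6 left: {1,3,4,5,6,7}→1  {2,3,4,5,6,7}→2
  placing 0:y first → 3 extensions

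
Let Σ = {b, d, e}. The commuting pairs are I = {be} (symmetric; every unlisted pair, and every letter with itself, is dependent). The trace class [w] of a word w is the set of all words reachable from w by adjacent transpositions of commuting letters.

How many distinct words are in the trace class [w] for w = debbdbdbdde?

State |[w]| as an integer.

drop 0:d onto floor
drop 1:e onto {0:d}
drop 2:b onto {0:d}
drop 3:b onto {2:b}
drop 4:d onto {1:e, 3:b}
drop 5:b onto {4:d}
drop 6:d onto {5:b}
drop 7:b onto {6:d}
drop 8:d onto {7:b}
drop 9:d onto {8:d}
drop 10:e onto {9:d}
ground layer = {0:d}
drop-orders for the pieces not yet dropped (sum over which currently-grounded one goes next):
  1 to go: {10} 1
  2 to go: {9,10} 1
  3 to go: {8,9,10} 1
  4 to go: {7,8,9,10} 1
  5 to go: {6,7,8,9,10} 1
  6 to go: {5,6,7,8,9,10} 1
  7 to go: {4,5,6,7,8,9,10} 1
  8 to go: {1,4,5,6,7,8,9,10} 1  {3,4,5,6,7,8,9,10} 1
  9 to go: {1,3,4,5,6,7,8,9,10} 2  {2,3,4,5,6,7,8,9,10} 1
  if 0:d drops first: 3 orders

3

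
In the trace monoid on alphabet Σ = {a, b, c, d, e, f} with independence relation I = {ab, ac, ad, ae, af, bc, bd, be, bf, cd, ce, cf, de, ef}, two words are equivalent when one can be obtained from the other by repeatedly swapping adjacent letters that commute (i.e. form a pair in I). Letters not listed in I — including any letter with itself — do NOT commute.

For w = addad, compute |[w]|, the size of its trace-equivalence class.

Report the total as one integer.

0(a) covers ∅
1(d) covers ∅
2(d) covers 1:d
3(a) covers 0:a
4(d) covers 2:d
floor of heap: 0:a, 1:d
completions by unplaced set U, small U first (add the entries for U minus each lowest piece of U):
  |U|=1: {3}:1  {4}:1
  |U|=2: {0,3}:1  {2,4}:1  {3,4}:2
  |U|=3: {0,3,4}:3  {1,2,4}:1  {2,3,4}:3
  start at 0(a): 4
  start at 1(d): 6
sum over floor = 10

10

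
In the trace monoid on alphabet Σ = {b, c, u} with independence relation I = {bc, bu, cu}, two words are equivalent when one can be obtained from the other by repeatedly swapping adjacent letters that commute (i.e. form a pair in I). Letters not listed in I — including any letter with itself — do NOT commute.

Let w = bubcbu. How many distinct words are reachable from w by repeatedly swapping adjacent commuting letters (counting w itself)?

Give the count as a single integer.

60

0(b) covers ∅
1(u) covers ∅
2(b) covers 0:b
3(c) covers ∅
4(b) covers 2:b
5(u) covers 1:u
floor of heap: 0:b, 1:u, 3:c
completions by unplaced set U, small U first (add the entries for U minus each lowest piece of U):
  |U|=1: {3}:1  {4}:1  {5}:1
  |U|=2: {1,5}:1  {2,4}:1  {3,4}:2  {3,5}:2  {4,5}:2
  |U|=3: {0,2,4}:1  {1,3,5}:3  {1,4,5}:3  {2,3,4}:3  {2,4,5}:3  {3,4,5}:6
  |U|=4: {0,2,3,4}:4  {0,2,4,5}:4  {1,2,4,5}:6  {1,3,4,5}:12  {2,3,4,5}:12
  start at 0(b): 30
  start at 1(u): 20
  start at 3(c): 10
sum over floor = 60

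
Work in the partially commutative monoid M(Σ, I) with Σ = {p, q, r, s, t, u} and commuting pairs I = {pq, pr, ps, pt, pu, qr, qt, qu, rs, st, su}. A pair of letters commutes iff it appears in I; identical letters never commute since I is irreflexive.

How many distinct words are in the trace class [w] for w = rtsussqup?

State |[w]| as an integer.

piece 0:r — minimal
piece 1:t rests on {0:r}
piece 2:s — minimal
piece 3:u rests on {1:t}
piece 4:s rests on {2:s}
piece 5:s rests on {4:s}
piece 6:q rests on {5:s}
piece 7:u rests on {3:u}
piece 8:p — minimal
minimal pieces: {0:r, 2:s, 8:p}
ways to finish when only these pieces remain (= sum over removing one remaining piece with nothing left below it):
  1 left: {6}→1  {7}→1  {8}→1
  2 left: {3,7}→1  {5,6}→1  {6,7}→2  {6,8}→2  {7,8}→2
  3 left: {1,3,7}→1  {3,6,7}→3  {3,7,8}→3  {4,5,6}→1  {5,6,7}→3  {5,6,8}→3  {6,7,8}→6
  4 left: {0,1,3,7}→1  {1,3,6,7}→4  {1,3,7,8}→4  {2,4,5,6}→1  {3,5,6,7}→6  {3,6,7,8}→12  {4,5,6,7}→4  {4,5,6,8}→4  {5,6,7,8}→12
  5 left: {0,1,3,6,7}→5  {0,1,3,7,8}→5  {1,3,5,6,7}→10  {1,3,6,7,8}→20  {2,4,5,6,7}→5  {2,4,5,6,8}→5  {3,4,5,6,7}→10  {3,5,6,7,8}→30  {4,5,6,7,8}→20
  6 left: {0,1,3,5,6,7}→15  {0,1,3,6,7,8}→30  {1,3,4,5,6,7}→20  {1,3,5,6,7,8}→60  {2,3,4,5,6,7}→15  {2,4,5,6,7,8}→30  {3,4,5,6,7,8}→60
  7 left: {0,1,3,4,5,6,7}→35  {0,1,3,5,6,7,8}→105  {1,2,3,4,5,6,7}→35  {1,3,4,5,6,7,8}→140  {2,3,4,5,6,7,8}→105
  placing 0:r first → 280 extensions
  placing 2:s first → 280 extensions
  placing 8:p first → 70 extensions
total linear extensions = 630

630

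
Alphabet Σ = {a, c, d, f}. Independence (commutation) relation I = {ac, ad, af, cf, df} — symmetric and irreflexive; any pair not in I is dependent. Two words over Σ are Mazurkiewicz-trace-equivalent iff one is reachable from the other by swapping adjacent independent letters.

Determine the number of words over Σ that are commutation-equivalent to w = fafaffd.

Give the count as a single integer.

#0=f has no predecessor
#1=a has no predecessor
#2=f depends on [0:f]
#3=a depends on [1:a]
#4=f depends on [2:f]
#5=f depends on [4:f]
#6=d has no predecessor
sources: [0:f, 1:a, 6:d]
N(rest) = Σ N(rest − s) over sources s of rest; N(one piece) = 1:
  size 1 → [3]=1  [5]=1  [6]=1
  size 2 → [1,3]=1  [3,5]=2  [3,6]=2  [4,5]=1  [5,6]=2
  size 3 → [1,3,5]=3  [1,3,6]=3  [2,4,5]=1  [3,4,5]=3  [3,5,6]=6  [4,5,6]=3
  size 4 → [0,2,4,5]=1  [1,3,4,5]=6  [1,3,5,6]=12  [2,3,4,5]=4  [2,4,5,6]=4  [3,4,5,6]=12
  size 5 → [0,2,3,4,5]=5  [0,2,4,5,6]=5  [1,2,3,4,5]=10  [1,3,4,5,6]=30  [2,3,4,5,6]=20
  first=0(f) contributes 60
  first=1(a) contributes 30
  first=6(d) contributes 15
|[w]| = 105

105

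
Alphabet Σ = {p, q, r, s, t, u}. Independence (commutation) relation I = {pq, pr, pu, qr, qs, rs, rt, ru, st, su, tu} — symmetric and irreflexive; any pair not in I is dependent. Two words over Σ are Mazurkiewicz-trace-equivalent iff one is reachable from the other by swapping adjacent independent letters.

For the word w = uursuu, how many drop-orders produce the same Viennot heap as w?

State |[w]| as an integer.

piece 0:u — minimal
piece 1:u rests on {0:u}
piece 2:r — minimal
piece 3:s — minimal
piece 4:u rests on {1:u}
piece 5:u rests on {4:u}
minimal pieces: {0:u, 2:r, 3:s}
ways to finish when only these pieces remain (= sum over removing one remaining piece with nothing left below it):
  1 left: {2}→1  {3}→1  {5}→1
  2 left: {2,3}→2  {2,5}→2  {3,5}→2  {4,5}→1
  3 left: {1,4,5}→1  {2,3,5}→6  {2,4,5}→3  {3,4,5}→3
  4 left: {0,1,4,5}→1  {1,2,4,5}→4  {1,3,4,5}→4  {2,3,4,5}→12
  placing 0:u first → 20 extensions
  placing 2:r first → 5 extensions
  placing 3:s first → 5 extensions
total linear extensions = 30

30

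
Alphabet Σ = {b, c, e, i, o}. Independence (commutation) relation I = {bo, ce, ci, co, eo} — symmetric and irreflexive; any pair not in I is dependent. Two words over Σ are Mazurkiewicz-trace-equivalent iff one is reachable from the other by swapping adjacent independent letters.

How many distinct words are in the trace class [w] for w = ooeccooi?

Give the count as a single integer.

140

drop 0:o onto floor
drop 1:o onto {0:o}
drop 2:e onto floor
drop 3:c onto floor
drop 4:c onto {3:c}
drop 5:o onto {1:o}
drop 6:o onto {5:o}
drop 7:i onto {2:e, 6:o}
ground layer = {0:o, 2:e, 3:c}
drop-orders for the pieces not yet dropped (sum over which currently-grounded one goes next):
  1 to go: {4} 1  {7} 1
  2 to go: {2,7} 1  {3,4} 1  {4,7} 2  {6,7} 1
  3 to go: {2,4,7} 3  {2,6,7} 2  {3,4,7} 3  {4,6,7} 3  {5,6,7} 1
  4 to go: {1,5,6,7} 1  {2,3,4,7} 6  {2,4,6,7} 8  {2,5,6,7} 3  {3,4,6,7} 6  {4,5,6,7} 4
  5 to go: {0,1,5,6,7} 1  {1,2,5,6,7} 4  {1,4,5,6,7} 5  {2,3,4,6,7} 20  {2,4,5,6,7} 15  {3,4,5,6,7} 10
  6 to go: {0,1,2,5,6,7} 5  {0,1,4,5,6,7} 6  {1,2,4,5,6,7} 24  {1,3,4,5,6,7} 15  {2,3,4,5,6,7} 45
  if 0:o drops first: 84 orders
  if 2:e drops first: 21 orders
  if 3:c drops first: 35 orders
heap linearizations: 140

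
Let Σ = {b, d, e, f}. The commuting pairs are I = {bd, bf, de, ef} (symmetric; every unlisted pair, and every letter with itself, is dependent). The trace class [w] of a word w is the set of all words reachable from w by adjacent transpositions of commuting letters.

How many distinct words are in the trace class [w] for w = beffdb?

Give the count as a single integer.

20

#0=b has no predecessor
#1=e depends on [0:b]
#2=f has no predecessor
#3=f depends on [2:f]
#4=d depends on [3:f]
#5=b depends on [1:e]
sources: [0:b, 2:f]
N(rest) = Σ N(rest − s) over sources s of rest; N(one piece) = 1:
  size 1 → [4]=1  [5]=1
  size 2 → [1,5]=1  [3,4]=1  [4,5]=2
  size 3 → [0,1,5]=1  [1,4,5]=3  [2,3,4]=1  [3,4,5]=3
  size 4 → [0,1,4,5]=4  [1,3,4,5]=6  [2,3,4,5]=4
  first=0(b) contributes 10
  first=2(f) contributes 10
|[w]| = 20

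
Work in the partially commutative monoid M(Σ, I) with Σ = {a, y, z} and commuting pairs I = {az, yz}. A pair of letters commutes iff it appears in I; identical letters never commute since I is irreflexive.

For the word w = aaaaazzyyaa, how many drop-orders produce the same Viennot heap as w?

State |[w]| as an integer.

55

#0=a has no predecessor
#1=a depends on [0:a]
#2=a depends on [1:a]
#3=a depends on [2:a]
#4=a depends on [3:a]
#5=z has no predecessor
#6=z depends on [5:z]
#7=y depends on [4:a]
#8=y depends on [7:y]
#9=a depends on [8:y]
#10=a depends on [9:a]
sources: [0:a, 5:z]
N(rest) = Σ N(rest − s) over sources s of rest; N(one piece) = 1:
  size 1 → [6]=1  [10]=1
  size 2 → [5,6]=1  [6,10]=2  [9,10]=1
  size 3 → [5,6,10]=3  [6,9,10]=3  [8,9,10]=1
  size 4 → [5,6,9,10]=6  [6,8,9,10]=4  [7,8,9,10]=1
  size 5 → [4,7,8,9,10]=1  [5,6,8,9,10]=10  [6,7,8,9,10]=5
  size 6 → [3,4,7,8,9,10]=1  [4,6,7,8,9,10]=6  [5,6,7,8,9,10]=15
  size 7 → [2,3,4,7,8,9,10]=1  [3,4,6,7,8,9,10]=7  [4,5,6,7,8,9,10]=21
  size 8 → [1,2,3,4,7,8,9,10]=1  [2,3,4,6,7,8,9,10]=8  [3,4,5,6,7,8,9,10]=28
  size 9 → [0,1,2,3,4,7,8,9,10]=1  [1,2,3,4,6,7,8,9,10]=9  [2,3,4,5,6,7,8,9,10]=36
  first=0(a) contributes 45
  first=5(z) contributes 10
|[w]| = 55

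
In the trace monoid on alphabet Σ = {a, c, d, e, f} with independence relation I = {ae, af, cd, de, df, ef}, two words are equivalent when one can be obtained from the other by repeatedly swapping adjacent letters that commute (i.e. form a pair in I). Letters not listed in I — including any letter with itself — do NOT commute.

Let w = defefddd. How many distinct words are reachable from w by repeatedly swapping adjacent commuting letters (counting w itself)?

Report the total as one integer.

420

drop 0:d onto floor
drop 1:e onto floor
drop 2:f onto floor
drop 3:e onto {1:e}
drop 4:f onto {2:f}
drop 5:d onto {0:d}
drop 6:d onto {5:d}
drop 7:d onto {6:d}
ground layer = {0:d, 1:e, 2:f}
drop-orders for the pieces not yet dropped (sum over which currently-grounded one goes next):
  1 to go: {3} 1  {4} 1  {7} 1
  2 to go: {1,3} 1  {2,4} 1  {3,4} 2  {3,7} 2  {4,7} 2  {6,7} 1
  3 to go: {1,3,4} 3  {1,3,7} 3  {2,3,4} 3  {2,4,7} 3  {3,4,7} 6  {3,6,7} 3  {4,6,7} 3  {5,6,7} 1
  4 to go: {0,5,6,7} 1  {1,2,3,4} 6  {1,3,4,7} 12  {1,3,6,7} 6  {2,3,4,7} 12  {2,4,6,7} 6  {3,4,6,7} 12  {3,5,6,7} 4  {4,5,6,7} 4
  5 to go: {0,3,5,6,7} 5  {0,4,5,6,7} 5  {1,2,3,4,7} 30  {1,3,4,6,7} 30  {1,3,5,6,7} 10  {2,3,4,6,7} 30  {2,4,5,6,7} 10  {3,4,5,6,7} 20
  6 to go: {0,1,3,5,6,7} 15  {0,2,4,5,6,7} 15  {0,3,4,5,6,7} 30  {1,2,3,4,6,7} 90  {1,3,4,5,6,7} 60  {2,3,4,5,6,7} 60
  if 0:d drops first: 210 orders
  if 1:e drops first: 105 orders
  if 2:f drops first: 105 orders
heap linearizations: 420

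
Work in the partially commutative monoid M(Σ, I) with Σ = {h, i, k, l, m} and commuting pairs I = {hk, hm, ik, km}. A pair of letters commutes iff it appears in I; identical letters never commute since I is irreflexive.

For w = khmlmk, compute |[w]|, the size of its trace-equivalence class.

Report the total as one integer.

piece 0:k — minimal
piece 1:h — minimal
piece 2:m — minimal
piece 3:l rests on {0:k, 1:h, 2:m}
piece 4:m rests on {3:l}
piece 5:k rests on {3:l}
minimal pieces: {0:k, 1:h, 2:m}
ways to finish when only these pieces remain (= sum over removing one remaining piece with nothing left below it):
  1 left: {4}→1  {5}→1
  2 left: {4,5}→2
  3 left: {3,4,5}→2
  4 left: {0,3,4,5}→2  {1,3,4,5}→2  {2,3,4,5}→2
  placing 0:k first → 4 extensions
  placing 1:h first → 4 extensions
  placing 2:m first → 4 extensions
total linear extensions = 12

12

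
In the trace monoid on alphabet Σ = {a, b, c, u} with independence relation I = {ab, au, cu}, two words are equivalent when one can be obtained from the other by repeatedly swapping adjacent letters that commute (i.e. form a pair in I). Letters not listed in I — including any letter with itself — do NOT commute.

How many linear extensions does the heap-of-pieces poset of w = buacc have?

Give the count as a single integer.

7

#0=b has no predecessor
#1=u depends on [0:b]
#2=a has no predecessor
#3=c depends on [0:b, 2:a]
#4=c depends on [3:c]
sources: [0:b, 2:a]
N(rest) = Σ N(rest − s) over sources s of rest; N(one piece) = 1:
  size 1 → [1]=1  [4]=1
  size 2 → [1,4]=2  [3,4]=1
  size 3 → [1,3,4]=3  [2,3,4]=1
  first=0(b) contributes 4
  first=2(a) contributes 3
|[w]| = 7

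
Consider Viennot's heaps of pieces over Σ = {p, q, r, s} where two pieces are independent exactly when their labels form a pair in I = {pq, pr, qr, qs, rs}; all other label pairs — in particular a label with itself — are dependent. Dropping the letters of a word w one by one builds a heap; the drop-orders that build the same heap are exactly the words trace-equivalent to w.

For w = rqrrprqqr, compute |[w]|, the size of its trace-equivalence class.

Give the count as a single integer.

0(r) covers ∅
1(q) covers ∅
2(r) covers 0:r
3(r) covers 2:r
4(p) covers ∅
5(r) covers 3:r
6(q) covers 1:q
7(q) covers 6:q
8(r) covers 5:r
floor of heap: 0:r, 1:q, 4:p
completions by unplaced set U, small U first (add the entries for U minus each lowest piece of U):
  |U|=1: {4}:1  {7}:1  {8}:1
  |U|=2: {4,7}:2  {4,8}:2  {5,8}:1  {6,7}:1  {7,8}:2
  |U|=3: {1,6,7}:1  {3,5,8}:1  {4,5,8}:3  {4,6,7}:3  {4,7,8}:6  {5,7,8}:3  {6,7,8}:3
  |U|=4: {1,4,6,7}:4  {1,6,7,8}:4  {2,3,5,8}:1  {3,4,5,8}:4  {3,5,7,8}:4  {4,5,7,8}:12  {4,6,7,8}:12  {5,6,7,8}:6
  |U|=5: {0,2,3,5,8}:1  {1,4,6,7,8}:20  {1,5,6,7,8}:10  {2,3,4,5,8}:5  {2,3,5,7,8}:5  {3,4,5,7,8}:20  {3,5,6,7,8}:10  {4,5,6,7,8}:30
  |U|=6: {0,2,3,4,5,8}:6  {0,2,3,5,7,8}:6  {1,3,5,6,7,8}:20  {1,4,5,6,7,8}:60  {2,3,4,5,7,8}:30  {2,3,5,6,7,8}:15  {3,4,5,6,7,8}:60
  |U|=7: {0,2,3,4,5,7,8}:42  {0,2,3,5,6,7,8}:21  {1,2,3,5,6,7,8}:35  {1,3,4,5,6,7,8}:140  {2,3,4,5,6,7,8}:105
  start at 0(r): 280
  start at 1(q): 168
  start at 4(p): 56
sum over floor = 504

504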